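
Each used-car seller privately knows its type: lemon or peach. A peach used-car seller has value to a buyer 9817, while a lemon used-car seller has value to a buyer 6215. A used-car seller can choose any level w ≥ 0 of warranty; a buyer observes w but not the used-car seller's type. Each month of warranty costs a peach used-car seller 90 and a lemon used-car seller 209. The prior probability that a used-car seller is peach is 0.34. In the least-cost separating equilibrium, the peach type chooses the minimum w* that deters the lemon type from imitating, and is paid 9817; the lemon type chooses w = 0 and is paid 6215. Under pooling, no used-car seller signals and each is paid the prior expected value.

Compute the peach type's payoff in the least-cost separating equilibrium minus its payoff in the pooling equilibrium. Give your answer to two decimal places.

826.22

Least-cost separating signal: w* solves 6215 = 9817 − 209·w*, so w* = (9817 − 6215)/209 ≈ 17.2344.
Peach type's separating payoff: 9817 − 90 × w* = 9817 − 90 × (9817 − 6215)/209 = 9817 − 324180/209 ≈ 8265.8995.
Pooling payoff: 0.34 × 9817 + 0.66 × 6215 = 7439.68.
Difference: 8265.8995 − 7439.68 = 826.2195, i.e. 826.22 to two decimal places.
The peach type prefers to separate.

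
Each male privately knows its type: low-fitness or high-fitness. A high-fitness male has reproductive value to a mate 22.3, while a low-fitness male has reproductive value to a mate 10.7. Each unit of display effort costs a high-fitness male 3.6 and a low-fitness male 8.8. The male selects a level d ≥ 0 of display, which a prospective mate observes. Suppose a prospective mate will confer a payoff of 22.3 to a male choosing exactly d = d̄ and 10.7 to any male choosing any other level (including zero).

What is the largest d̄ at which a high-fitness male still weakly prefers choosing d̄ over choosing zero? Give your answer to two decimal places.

Choosing d̄ yields the high-fitness type 22.3 − 3.6·d̄; choosing zero yields 10.7.
The high-fitness type is indifferent at 22.3 − 3.6·d̄ = 10.7, i.e. d̄ = (22.3 − 10.7) / 3.6 ≈ 3.22.
For any d̄ above 3.22 the high-fitness type would rather pool at zero, so separation collapses.

3.22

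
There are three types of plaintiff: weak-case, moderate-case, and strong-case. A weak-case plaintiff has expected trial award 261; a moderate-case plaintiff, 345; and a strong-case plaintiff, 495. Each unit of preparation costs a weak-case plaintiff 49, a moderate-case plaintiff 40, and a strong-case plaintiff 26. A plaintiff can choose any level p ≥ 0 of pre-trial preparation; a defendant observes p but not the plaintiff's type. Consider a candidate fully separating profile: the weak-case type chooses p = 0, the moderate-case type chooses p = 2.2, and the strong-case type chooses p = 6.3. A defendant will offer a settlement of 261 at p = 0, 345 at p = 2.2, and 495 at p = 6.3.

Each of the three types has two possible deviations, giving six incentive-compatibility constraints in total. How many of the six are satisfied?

Moderate-case (own payoff 345 − 40×2.2 = 257): to p=0 gives 261 → profitable ✗; to p=6.3 gives 495 − 40×6.3 = 243 → no gain ✓.
Strong-case (own payoff 495 − 26×6.3 = 331.2): to p=0 gives 261 → no gain ✓; to p=2.2 gives 345 − 26×2.2 = 287.8 → no gain ✓.
Weak-case (own payoff 261): to p=2.2 gives 345 − 49×2.2 = 237.2 → no gain ✓; to p=6.3 gives 495 − 49×6.3 = 186.3 → no gain ✓.
5 of the 6 constraints hold; not an equilibrium.

5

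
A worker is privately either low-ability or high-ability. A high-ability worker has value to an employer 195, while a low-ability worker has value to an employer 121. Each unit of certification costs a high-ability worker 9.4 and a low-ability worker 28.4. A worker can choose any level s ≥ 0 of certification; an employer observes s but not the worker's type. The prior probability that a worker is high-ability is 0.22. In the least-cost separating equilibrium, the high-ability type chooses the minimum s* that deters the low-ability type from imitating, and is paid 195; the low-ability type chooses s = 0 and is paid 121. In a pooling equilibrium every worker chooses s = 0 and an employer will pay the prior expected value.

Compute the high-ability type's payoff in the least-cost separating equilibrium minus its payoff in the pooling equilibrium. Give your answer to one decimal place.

Least-cost separating signal: s* solves 121 = 195 − 28.4·s*, so s* = (195 − 121)/28.4 ≈ 2.6056.
High-ability type's separating payoff: 195 − 9.4 × s* = 195 − 9.4 × (195 − 121)/28.4 = 195 − 695.6/28.4 ≈ 170.507.
Pooling payoff: 0.22 × 195 + 0.78 × 121 = 137.28.
Difference: 170.507 − 137.28 = 33.227, i.e. 33.2 to one decimal place.
The high-ability type prefers to separate.

33.2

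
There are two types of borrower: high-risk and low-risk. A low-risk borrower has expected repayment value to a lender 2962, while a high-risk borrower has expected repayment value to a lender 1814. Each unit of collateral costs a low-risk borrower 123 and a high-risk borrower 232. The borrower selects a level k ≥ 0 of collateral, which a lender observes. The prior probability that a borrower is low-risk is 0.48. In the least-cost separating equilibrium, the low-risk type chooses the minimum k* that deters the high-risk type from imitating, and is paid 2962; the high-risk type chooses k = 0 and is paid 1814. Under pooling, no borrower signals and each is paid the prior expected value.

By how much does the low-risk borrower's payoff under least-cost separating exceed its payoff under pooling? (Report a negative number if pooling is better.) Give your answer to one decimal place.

-11.7

Least-cost separating signal: k* solves 1814 = 2962 − 232·k*, so k* = (2962 − 1814)/232 ≈ 4.9483.
Low-risk type's separating payoff: 2962 − 123 × k* = 2962 − 123 × (2962 − 1814)/232 = 2962 − 141204/232 ≈ 2353.362.
Pooling payoff: 0.48 × 2962 + 0.52 × 1814 = 2365.04.
Difference: 2353.362 − 2365.04 = -11.678, i.e. -11.7 to one decimal place.
The low-risk type would prefer the pooling outcome.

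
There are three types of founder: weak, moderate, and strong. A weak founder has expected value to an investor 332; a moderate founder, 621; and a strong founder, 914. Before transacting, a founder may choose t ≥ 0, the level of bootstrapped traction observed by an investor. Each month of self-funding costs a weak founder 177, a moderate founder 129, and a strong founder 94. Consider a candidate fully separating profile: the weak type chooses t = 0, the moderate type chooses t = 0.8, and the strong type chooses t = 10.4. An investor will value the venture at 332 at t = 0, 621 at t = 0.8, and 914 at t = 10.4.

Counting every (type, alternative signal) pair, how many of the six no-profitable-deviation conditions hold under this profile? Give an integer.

Moderate (own payoff 621 − 129×0.8 = 517.8): to t=0 gives 332 → no gain ✓; to t=10.4 gives 914 − 129×10.4 = -427.6 → no gain ✓.
Strong (own payoff 914 − 94×10.4 = -63.6): to t=0 gives 332 → profitable ✗; to t=0.8 gives 621 − 94×0.8 = 545.8 → profitable ✗.
Weak (own payoff 332): to t=0.8 gives 621 − 177×0.8 = 479.4 → profitable ✗; to t=10.4 gives 914 − 177×10.4 = -926.8 → no gain ✓.
3 of the 6 constraints hold; not an equilibrium.

3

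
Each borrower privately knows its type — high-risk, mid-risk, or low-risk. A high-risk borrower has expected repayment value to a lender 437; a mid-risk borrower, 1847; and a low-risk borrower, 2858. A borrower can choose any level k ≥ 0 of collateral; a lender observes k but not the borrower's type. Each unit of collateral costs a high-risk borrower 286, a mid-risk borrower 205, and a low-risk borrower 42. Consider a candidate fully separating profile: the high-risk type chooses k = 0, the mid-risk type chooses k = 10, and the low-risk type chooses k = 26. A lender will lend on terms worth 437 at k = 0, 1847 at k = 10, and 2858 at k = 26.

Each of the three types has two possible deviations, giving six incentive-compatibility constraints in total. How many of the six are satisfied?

Low-risk (own payoff 2858 − 42×26 = 1766): to k=0 gives 437 → no gain ✓; to k=10 gives 1847 − 42×10 = 1427 → no gain ✓.
High-risk (own payoff 437): to k=10 gives 1847 − 286×10 = -1013 → no gain ✓; to k=26 gives 2858 − 286×26 = -4578 → no gain ✓.
Mid-risk (own payoff 1847 − 205×10 = -203): to k=0 gives 437 → profitable ✗; to k=26 gives 2858 − 205×26 = -2472 → no gain ✓.
5 of the 6 constraints hold; not an equilibrium.

5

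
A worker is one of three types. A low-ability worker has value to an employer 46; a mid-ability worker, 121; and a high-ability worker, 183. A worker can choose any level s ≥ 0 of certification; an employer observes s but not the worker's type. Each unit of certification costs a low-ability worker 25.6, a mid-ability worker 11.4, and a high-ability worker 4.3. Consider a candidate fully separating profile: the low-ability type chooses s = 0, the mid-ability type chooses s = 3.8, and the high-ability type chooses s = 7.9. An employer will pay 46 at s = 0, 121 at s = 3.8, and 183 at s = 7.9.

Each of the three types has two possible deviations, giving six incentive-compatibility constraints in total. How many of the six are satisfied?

High-ability (own payoff 183 − 4.3×7.9 = 149.03): to s=0 gives 46 → no gain ✓; to s=3.8 gives 121 − 4.3×3.8 = 104.66 → no gain ✓.
Mid-ability (own payoff 121 − 11.4×3.8 = 77.68): to s=0 gives 46 → no gain ✓; to s=7.9 gives 183 − 11.4×7.9 = 92.94 → profitable ✗.
Low-ability (own payoff 46): to s=3.8 gives 121 − 25.6×3.8 = 23.72 → no gain ✓; to s=7.9 gives 183 − 25.6×7.9 = -19.24 → no gain ✓.
5 of the 6 constraints hold; not an equilibrium.

5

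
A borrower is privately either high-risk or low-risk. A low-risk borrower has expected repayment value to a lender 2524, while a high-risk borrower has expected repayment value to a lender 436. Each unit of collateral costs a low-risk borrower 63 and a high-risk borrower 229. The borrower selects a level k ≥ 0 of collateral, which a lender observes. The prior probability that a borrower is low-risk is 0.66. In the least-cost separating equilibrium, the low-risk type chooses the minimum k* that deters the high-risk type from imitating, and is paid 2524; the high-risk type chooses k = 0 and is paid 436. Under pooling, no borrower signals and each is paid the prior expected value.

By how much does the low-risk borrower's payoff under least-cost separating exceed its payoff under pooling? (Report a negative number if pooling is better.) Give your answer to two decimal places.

135.49

Least-cost separating signal: k* solves 436 = 2524 − 229·k*, so k* = (2524 − 436)/229 ≈ 9.1179.
Low-risk type's separating payoff: 2524 − 63 × k* = 2524 − 63 × (2524 − 436)/229 = 2524 − 131544/229 ≈ 1949.5721.
Pooling payoff: 0.66 × 2524 + 0.34 × 436 = 1814.08.
Difference: 1949.5721 − 1814.08 = 135.4921, i.e. 135.49 to two decimal places.
The low-risk type prefers to separate.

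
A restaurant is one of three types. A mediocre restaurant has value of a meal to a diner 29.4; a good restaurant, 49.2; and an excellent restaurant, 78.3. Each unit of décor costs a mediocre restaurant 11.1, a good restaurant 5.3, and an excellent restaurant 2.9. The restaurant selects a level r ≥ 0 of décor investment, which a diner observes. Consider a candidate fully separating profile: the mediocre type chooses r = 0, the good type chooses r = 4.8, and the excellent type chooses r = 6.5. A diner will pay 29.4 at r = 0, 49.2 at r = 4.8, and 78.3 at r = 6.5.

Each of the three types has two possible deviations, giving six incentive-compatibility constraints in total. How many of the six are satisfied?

4

Excellent (own payoff 78.3 − 2.9×6.5 = 59.45): to r=0 gives 29.4 → no gain ✓; to r=4.8 gives 49.2 − 2.9×4.8 = 35.28 → no gain ✓.
Good (own payoff 49.2 − 5.3×4.8 = 23.76): to r=0 gives 29.4 → profitable ✗; to r=6.5 gives 78.3 − 5.3×6.5 = 43.85 → profitable ✗.
Mediocre (own payoff 29.4): to r=4.8 gives 49.2 − 11.1×4.8 = -4.08 → no gain ✓; to r=6.5 gives 78.3 − 11.1×6.5 = 6.15 → no gain ✓.
4 of the 6 constraints hold; not an equilibrium.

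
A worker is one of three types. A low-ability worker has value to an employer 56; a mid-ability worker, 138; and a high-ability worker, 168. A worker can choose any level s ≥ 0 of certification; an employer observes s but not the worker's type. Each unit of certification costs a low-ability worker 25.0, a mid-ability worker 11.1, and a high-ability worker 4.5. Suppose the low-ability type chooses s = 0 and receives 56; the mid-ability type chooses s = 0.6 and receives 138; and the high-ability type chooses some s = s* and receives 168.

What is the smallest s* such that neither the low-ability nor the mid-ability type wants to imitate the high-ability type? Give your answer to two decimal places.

Mid-ability type (on-path payoff 138 − 11.1×0.6 = 131.34) won't mimic when 131.34 ≥ 168 − 11.1·s*, i.e. s* ≥ 3.30.
Low-ability type (on-path payoff 56) won't mimic when 56 ≥ 168 − 25.0·s*, i.e. s* ≥ 4.48.
Both must hold, so s* = max(4.48, 3.30) = 4.48. The low-ability type's constraint binds.

4.48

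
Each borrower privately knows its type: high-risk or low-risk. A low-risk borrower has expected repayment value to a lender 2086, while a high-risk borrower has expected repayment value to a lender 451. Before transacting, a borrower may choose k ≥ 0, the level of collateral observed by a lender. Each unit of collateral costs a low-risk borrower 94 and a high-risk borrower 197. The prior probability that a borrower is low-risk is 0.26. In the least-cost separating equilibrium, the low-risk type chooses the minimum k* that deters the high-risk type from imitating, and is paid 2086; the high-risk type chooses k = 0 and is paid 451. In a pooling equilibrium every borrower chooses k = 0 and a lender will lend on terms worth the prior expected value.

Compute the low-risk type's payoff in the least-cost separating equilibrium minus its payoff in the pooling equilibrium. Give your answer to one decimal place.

429.7

Least-cost separating signal: k* solves 451 = 2086 − 197·k*, so k* = (2086 − 451)/197 ≈ 8.2995.
Low-risk type's separating payoff: 2086 − 94 × k* = 2086 − 94 × (2086 − 451)/197 = 2086 − 153690/197 ≈ 1305.848.
Pooling payoff: 0.26 × 2086 + 0.74 × 451 = 876.1.
Difference: 1305.848 − 876.1 = 429.748, i.e. 429.7 to one decimal place.
The low-risk type prefers to separate.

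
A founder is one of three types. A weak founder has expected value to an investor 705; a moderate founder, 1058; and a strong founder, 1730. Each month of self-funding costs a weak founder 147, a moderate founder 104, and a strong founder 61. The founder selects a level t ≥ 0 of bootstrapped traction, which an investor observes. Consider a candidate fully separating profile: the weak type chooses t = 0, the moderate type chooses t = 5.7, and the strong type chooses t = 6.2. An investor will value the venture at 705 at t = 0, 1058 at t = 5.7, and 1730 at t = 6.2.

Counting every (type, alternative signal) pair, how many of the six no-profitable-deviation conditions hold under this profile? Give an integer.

3

Strong (own payoff 1730 − 61×6.2 = 1351.8): to t=0 gives 705 → no gain ✓; to t=5.7 gives 1058 − 61×5.7 = 710.3 → no gain ✓.
Moderate (own payoff 1058 − 104×5.7 = 465.2): to t=0 gives 705 → profitable ✗; to t=6.2 gives 1730 − 104×6.2 = 1085.2 → profitable ✗.
Weak (own payoff 705): to t=5.7 gives 1058 − 147×5.7 = 220.1 → no gain ✓; to t=6.2 gives 1730 − 147×6.2 = 818.6 → profitable ✗.
3 of the 6 constraints hold; not an equilibrium.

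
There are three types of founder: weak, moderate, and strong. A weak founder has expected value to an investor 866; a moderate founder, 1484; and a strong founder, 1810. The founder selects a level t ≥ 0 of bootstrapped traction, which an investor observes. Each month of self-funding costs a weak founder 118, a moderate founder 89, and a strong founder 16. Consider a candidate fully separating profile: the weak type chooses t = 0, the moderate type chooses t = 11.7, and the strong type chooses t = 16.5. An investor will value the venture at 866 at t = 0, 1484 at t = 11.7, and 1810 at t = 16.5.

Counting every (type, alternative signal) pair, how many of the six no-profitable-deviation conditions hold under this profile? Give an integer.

5

Weak (own payoff 866): to t=11.7 gives 1484 − 118×11.7 = 103.4 → no gain ✓; to t=16.5 gives 1810 − 118×16.5 = -137 → no gain ✓.
Strong (own payoff 1810 − 16×16.5 = 1546): to t=0 gives 866 → no gain ✓; to t=11.7 gives 1484 − 16×11.7 = 1296.8 → no gain ✓.
Moderate (own payoff 1484 − 89×11.7 = 442.7): to t=0 gives 866 → profitable ✗; to t=16.5 gives 1810 − 89×16.5 = 341.5 → no gain ✓.
5 of the 6 constraints hold; not an equilibrium.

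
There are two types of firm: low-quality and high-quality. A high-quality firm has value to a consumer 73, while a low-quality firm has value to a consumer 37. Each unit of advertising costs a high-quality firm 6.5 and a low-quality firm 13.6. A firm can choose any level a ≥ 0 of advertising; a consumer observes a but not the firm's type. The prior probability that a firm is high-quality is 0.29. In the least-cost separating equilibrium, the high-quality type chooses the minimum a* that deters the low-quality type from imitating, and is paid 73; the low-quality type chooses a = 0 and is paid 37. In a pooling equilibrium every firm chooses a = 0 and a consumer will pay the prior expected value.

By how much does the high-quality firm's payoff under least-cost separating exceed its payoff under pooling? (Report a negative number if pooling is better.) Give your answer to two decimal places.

8.35

Least-cost separating signal: a* solves 37 = 73 − 13.6·a*, so a* = (73 − 37)/13.6 ≈ 2.6471.
High-quality type's separating payoff: 73 − 6.5 × a* = 73 − 6.5 × (73 − 37)/13.6 = 73 − 234/13.6 ≈ 55.7941.
Pooling payoff: 0.29 × 73 + 0.71 × 37 = 47.44.
Difference: 55.7941 − 47.44 = 8.3541, i.e. 8.35 to two decimal places.
The high-quality type prefers to separate.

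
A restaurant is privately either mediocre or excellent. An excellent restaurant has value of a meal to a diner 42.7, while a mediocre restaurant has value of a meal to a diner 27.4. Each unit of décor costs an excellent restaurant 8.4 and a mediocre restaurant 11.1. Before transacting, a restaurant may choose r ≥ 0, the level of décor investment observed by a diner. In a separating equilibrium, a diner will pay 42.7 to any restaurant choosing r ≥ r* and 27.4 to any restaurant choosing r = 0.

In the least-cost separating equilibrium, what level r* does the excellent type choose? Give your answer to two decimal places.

1.38

A mediocre restaurant choosing r = 0 receives 27.4.
Imitating at r* instead would pay 42.7 at cost 11.1·r*, netting 42.7 − 11.1·r*.
Indifference: 27.4 = 42.7 − 11.1·r*, so r* = (42.7 − 27.4) / 11.1 ≈ 1.38.
At r* the mediocre type's incentive constraint just binds; the excellent type strictly prefers r* since its per-unit cost is lower.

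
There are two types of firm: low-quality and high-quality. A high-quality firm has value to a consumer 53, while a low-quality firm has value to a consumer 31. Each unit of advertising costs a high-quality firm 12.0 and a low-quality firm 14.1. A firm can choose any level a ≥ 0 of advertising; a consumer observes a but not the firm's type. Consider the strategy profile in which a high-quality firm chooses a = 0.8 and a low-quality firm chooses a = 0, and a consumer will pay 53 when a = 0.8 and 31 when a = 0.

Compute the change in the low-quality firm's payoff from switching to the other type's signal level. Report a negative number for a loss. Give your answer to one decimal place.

10.7

Playing a = 0 the low-quality firm receives 31.
Deviating to a = 0.8 brings payment 53 at cost 14.1 × 0.8 = 11.28, netting 41.72.
Gain from deviating: 41.72 − 31 = 10.72, i.e. 10.7 to one decimal place.
The gain is positive, so the low-quality type's incentive-compatibility constraint is violated — this profile is not a separating equilibrium.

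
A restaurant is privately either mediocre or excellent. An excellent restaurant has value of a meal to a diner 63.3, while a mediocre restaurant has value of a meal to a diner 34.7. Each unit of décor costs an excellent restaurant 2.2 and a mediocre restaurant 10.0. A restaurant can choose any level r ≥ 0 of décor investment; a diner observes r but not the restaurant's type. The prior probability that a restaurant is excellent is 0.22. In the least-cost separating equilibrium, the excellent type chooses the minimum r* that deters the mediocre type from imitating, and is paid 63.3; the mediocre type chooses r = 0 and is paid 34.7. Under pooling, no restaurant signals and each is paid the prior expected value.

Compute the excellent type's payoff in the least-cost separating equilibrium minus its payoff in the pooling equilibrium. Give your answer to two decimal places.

Least-cost separating signal: r* solves 34.7 = 63.3 − 10.0·r*, so r* = (63.3 − 34.7)/10.0 = 2.86.
Excellent type's separating payoff: 63.3 − 2.2 × r* = 63.3 − 2.2 × (63.3 − 34.7)/10.0 = 63.3 − 62.92/10.0 = 57.008.
Pooling payoff: 0.22 × 63.3 + 0.78 × 34.7 = 40.992.
Difference: 57.008 − 40.992 = 16.016, i.e. 16.02 to two decimal places.
The excellent type prefers to separate.

16.02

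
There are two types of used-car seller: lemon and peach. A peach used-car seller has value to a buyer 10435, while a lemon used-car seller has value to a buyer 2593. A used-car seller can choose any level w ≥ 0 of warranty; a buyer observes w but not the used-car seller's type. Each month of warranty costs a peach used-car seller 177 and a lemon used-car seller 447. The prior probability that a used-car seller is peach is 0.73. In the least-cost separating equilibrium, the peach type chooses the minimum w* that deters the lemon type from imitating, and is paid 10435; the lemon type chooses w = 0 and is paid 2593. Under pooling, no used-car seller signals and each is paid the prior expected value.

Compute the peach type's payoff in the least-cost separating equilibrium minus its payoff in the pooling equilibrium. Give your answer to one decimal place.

-987.9

Least-cost separating signal: w* solves 2593 = 10435 − 447·w*, so w* = (10435 − 2593)/447 ≈ 17.5436.
Peach type's separating payoff: 10435 − 177 × w* = 10435 − 177 × (10435 − 2593)/447 = 10435 − 1388034/447 ≈ 7329.779.
Pooling payoff: 0.73 × 10435 + 0.27 × 2593 = 8317.66.
Difference: 7329.779 − 8317.66 = -987.881, i.e. -987.9 to one decimal place.
The peach type would prefer the pooling outcome.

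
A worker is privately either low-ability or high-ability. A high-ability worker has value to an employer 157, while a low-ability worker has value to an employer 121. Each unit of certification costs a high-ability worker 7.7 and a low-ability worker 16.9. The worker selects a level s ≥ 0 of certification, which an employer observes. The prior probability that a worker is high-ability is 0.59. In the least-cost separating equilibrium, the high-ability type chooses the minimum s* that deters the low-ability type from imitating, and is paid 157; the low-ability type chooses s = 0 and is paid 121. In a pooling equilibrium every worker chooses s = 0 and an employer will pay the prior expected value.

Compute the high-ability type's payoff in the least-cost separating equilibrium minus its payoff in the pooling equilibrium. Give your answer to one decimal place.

-1.6

Least-cost separating signal: s* solves 121 = 157 − 16.9·s*, so s* = (157 − 121)/16.9 ≈ 2.1302.
High-ability type's separating payoff: 157 − 7.7 × s* = 157 − 7.7 × (157 − 121)/16.9 = 157 − 277.2/16.9 ≈ 140.598.
Pooling payoff: 0.59 × 157 + 0.41 × 121 = 142.24.
Difference: 140.598 − 142.24 = -1.642, i.e. -1.6 to one decimal place.
The high-ability type would prefer the pooling outcome.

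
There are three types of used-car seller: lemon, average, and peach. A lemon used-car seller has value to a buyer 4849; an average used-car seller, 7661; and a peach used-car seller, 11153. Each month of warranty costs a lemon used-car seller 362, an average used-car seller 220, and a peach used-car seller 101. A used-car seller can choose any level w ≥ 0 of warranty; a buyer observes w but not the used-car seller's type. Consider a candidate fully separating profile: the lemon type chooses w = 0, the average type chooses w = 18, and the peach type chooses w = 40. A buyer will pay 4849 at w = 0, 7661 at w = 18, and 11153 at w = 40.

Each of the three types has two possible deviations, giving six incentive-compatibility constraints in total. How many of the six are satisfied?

5

Lemon (own payoff 4849): to w=18 gives 7661 − 362×18 = 1145 → no gain ✓; to w=40 gives 11153 − 362×40 = -3327 → no gain ✓.
Average (own payoff 7661 − 220×18 = 3701): to w=0 gives 4849 → profitable ✗; to w=40 gives 11153 − 220×40 = 2353 → no gain ✓.
Peach (own payoff 11153 − 101×40 = 7113): to w=0 gives 4849 → no gain ✓; to w=18 gives 7661 − 101×18 = 5843 → no gain ✓.
5 of the 6 constraints hold; not an equilibrium.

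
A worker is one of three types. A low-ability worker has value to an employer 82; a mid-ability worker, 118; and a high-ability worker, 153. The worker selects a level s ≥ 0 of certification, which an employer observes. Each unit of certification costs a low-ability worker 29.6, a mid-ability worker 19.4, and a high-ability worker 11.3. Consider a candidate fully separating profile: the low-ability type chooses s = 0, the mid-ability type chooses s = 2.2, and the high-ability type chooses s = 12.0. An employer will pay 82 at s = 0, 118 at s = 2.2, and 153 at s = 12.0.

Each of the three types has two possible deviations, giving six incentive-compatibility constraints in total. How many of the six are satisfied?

3

Low-ability (own payoff 82): to s=2.2 gives 118 − 29.6×2.2 = 52.88 → no gain ✓; to s=12.0 gives 153 − 29.6×12.0 = -202.2 → no gain ✓.
High-ability (own payoff 153 − 11.3×12.0 = 17.4): to s=0 gives 82 → profitable ✗; to s=2.2 gives 118 − 11.3×2.2 = 93.14 → profitable ✗.
Mid-ability (own payoff 118 − 19.4×2.2 = 75.32): to s=0 gives 82 → profitable ✗; to s=12.0 gives 153 − 19.4×12.0 = -79.8 → no gain ✓.
3 of the 6 constraints hold; not an equilibrium.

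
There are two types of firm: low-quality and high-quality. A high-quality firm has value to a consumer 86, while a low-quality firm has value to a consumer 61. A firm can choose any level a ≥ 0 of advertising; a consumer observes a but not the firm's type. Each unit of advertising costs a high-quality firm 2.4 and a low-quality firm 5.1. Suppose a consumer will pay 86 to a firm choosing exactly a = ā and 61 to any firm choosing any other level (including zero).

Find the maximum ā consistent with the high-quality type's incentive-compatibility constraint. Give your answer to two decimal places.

Choosing ā yields the high-quality type 86 − 2.4·ā; choosing zero yields 61.
The high-quality type is indifferent at 86 − 2.4·ā = 61, i.e. ā = (86 − 61) / 2.4 ≈ 10.42.
For any ā above 10.42 the high-quality type would rather pool at zero, so separation collapses.

10.42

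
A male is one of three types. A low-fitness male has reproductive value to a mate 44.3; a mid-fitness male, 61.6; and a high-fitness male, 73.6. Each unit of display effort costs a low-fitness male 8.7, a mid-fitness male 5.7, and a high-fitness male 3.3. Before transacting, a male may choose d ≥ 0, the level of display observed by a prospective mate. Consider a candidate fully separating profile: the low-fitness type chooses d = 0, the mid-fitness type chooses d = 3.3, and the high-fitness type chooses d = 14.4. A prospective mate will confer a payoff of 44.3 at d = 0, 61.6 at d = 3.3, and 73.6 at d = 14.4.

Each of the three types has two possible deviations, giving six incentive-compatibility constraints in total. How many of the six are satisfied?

High-fitness (own payoff 73.6 − 3.3×14.4 = 26.08): to d=0 gives 44.3 → profitable ✗; to d=3.3 gives 61.6 − 3.3×3.3 = 50.71 → profitable ✗.
Low-fitness (own payoff 44.3): to d=3.3 gives 61.6 − 8.7×3.3 = 32.89 → no gain ✓; to d=14.4 gives 73.6 − 8.7×14.4 = -51.68 → no gain ✓.
Mid-fitness (own payoff 61.6 − 5.7×3.3 = 42.79): to d=0 gives 44.3 → profitable ✗; to d=14.4 gives 73.6 − 5.7×14.4 = -8.48 → no gain ✓.
3 of the 6 constraints hold; not an equilibrium.

3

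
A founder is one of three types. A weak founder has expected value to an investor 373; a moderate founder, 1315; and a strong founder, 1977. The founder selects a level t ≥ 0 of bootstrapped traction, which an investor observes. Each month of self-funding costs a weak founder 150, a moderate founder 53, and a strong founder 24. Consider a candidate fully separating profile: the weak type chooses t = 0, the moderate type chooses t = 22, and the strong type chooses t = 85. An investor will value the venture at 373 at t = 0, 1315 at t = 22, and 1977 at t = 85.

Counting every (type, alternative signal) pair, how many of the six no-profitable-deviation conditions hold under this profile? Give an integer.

3

Weak (own payoff 373): to t=22 gives 1315 − 150×22 = -1985 → no gain ✓; to t=85 gives 1977 − 150×85 = -10773 → no gain ✓.
Moderate (own payoff 1315 − 53×22 = 149): to t=0 gives 373 → profitable ✗; to t=85 gives 1977 − 53×85 = -2528 → no gain ✓.
Strong (own payoff 1977 − 24×85 = -63): to t=0 gives 373 → profitable ✗; to t=22 gives 1315 − 24×22 = 787 → profitable ✗.
3 of the 6 constraints hold; not an equilibrium.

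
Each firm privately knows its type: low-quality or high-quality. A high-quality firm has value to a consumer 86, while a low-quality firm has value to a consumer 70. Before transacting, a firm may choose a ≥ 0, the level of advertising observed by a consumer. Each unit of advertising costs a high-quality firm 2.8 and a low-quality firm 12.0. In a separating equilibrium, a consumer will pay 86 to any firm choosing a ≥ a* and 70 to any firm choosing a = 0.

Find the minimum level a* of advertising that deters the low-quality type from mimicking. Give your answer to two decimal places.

1.33

A low-quality firm choosing a = 0 receives 70.
Imitating at a* instead would pay 86 at cost 12.0·a*, netting 86 − 12.0·a*.
Indifference: 70 = 86 − 12.0·a*, so a* = (86 − 70) / 12.0 ≈ 1.33.
This is the low-quality type's binding incentive-compatibility constraint; any a ≥ 1.33 sustains separation on that side.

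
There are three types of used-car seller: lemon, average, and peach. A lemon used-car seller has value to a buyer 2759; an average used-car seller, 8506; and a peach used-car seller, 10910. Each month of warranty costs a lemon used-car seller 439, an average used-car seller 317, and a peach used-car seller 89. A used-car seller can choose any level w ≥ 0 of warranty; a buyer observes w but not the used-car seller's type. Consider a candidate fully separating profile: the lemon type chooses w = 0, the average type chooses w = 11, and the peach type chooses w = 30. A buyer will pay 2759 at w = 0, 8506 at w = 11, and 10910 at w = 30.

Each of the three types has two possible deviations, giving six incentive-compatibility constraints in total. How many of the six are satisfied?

Lemon (own payoff 2759): to w=11 gives 8506 − 439×11 = 3677 → profitable ✗; to w=30 gives 10910 − 439×30 = -2260 → no gain ✓.
Peach (own payoff 10910 − 89×30 = 8240): to w=0 gives 2759 → no gain ✓; to w=11 gives 8506 − 89×11 = 7527 → no gain ✓.
Average (own payoff 8506 − 317×11 = 5019): to w=0 gives 2759 → no gain ✓; to w=30 gives 10910 − 317×30 = 1400 → no gain ✓.
5 of the 6 constraints hold; not an equilibrium.

5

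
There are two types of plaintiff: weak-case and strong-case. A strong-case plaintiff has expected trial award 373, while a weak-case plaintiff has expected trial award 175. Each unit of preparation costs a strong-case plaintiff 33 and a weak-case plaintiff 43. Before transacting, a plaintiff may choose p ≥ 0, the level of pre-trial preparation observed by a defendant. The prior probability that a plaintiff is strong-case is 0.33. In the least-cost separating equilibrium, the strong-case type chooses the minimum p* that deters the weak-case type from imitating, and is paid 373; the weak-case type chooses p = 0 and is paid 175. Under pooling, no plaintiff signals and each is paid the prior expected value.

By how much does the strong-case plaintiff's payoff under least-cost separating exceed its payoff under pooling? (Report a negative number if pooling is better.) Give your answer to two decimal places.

Least-cost separating signal: p* solves 175 = 373 − 43·p*, so p* = (373 − 175)/43 ≈ 4.6047.
Strong-case type's separating payoff: 373 − 33 × p* = 373 − 33 × (373 − 175)/43 = 373 − 6534/43 ≈ 221.0465.
Pooling payoff: 0.33 × 373 + 0.67 × 175 = 240.34.
Difference: 221.0465 − 240.34 = -19.2935, i.e. -19.29 to two decimal places.
The strong-case type would prefer the pooling outcome.

-19.29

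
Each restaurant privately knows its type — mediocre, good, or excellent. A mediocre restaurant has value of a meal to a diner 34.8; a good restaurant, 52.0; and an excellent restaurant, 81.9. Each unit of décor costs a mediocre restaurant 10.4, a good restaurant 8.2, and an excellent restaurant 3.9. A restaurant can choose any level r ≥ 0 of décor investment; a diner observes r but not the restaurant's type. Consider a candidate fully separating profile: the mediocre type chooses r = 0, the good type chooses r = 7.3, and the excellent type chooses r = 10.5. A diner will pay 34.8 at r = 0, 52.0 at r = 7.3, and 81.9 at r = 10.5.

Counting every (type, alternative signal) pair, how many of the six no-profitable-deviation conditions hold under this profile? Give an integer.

4

Mediocre (own payoff 34.8): to r=7.3 gives 52.0 − 10.4×7.3 = -23.92 → no gain ✓; to r=10.5 gives 81.9 − 10.4×10.5 = -27.3 → no gain ✓.
Excellent (own payoff 81.9 − 3.9×10.5 = 40.95): to r=0 gives 34.8 → no gain ✓; to r=7.3 gives 52.0 − 3.9×7.3 = 23.53 → no gain ✓.
Good (own payoff 52.0 − 8.2×7.3 = -7.86): to r=0 gives 34.8 → profitable ✗; to r=10.5 gives 81.9 − 8.2×10.5 = -4.2 → profitable ✗.
4 of the 6 constraints hold; not an equilibrium.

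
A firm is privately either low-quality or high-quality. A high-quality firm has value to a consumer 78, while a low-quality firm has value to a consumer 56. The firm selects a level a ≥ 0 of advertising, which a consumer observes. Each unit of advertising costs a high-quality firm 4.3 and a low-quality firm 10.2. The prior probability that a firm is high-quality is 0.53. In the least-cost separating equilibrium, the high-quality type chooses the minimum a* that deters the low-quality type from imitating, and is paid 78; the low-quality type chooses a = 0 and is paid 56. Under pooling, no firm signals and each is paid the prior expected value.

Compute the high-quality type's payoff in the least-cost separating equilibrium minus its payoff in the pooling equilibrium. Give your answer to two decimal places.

Least-cost separating signal: a* solves 56 = 78 − 10.2·a*, so a* = (78 − 56)/10.2 ≈ 2.1569.
High-quality type's separating payoff: 78 − 4.3 × a* = 78 − 4.3 × (78 − 56)/10.2 = 78 − 94.6/10.2 ≈ 68.7255.
Pooling payoff: 0.53 × 78 + 0.47 × 56 = 67.66.
Difference: 68.7255 − 67.66 = 1.0655, i.e. 1.07 to two decimal places.
The high-quality type prefers to separate.

1.07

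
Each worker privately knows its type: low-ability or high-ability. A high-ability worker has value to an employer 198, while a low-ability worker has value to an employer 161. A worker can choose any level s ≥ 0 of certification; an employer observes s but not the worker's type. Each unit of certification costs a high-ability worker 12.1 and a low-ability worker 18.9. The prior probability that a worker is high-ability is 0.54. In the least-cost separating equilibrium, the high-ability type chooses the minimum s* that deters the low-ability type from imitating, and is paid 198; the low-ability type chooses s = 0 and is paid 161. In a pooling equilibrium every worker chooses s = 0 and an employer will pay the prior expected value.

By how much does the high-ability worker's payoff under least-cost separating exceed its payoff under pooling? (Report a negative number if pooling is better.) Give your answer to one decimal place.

-6.7

Least-cost separating signal: s* solves 161 = 198 − 18.9·s*, so s* = (198 − 161)/18.9 ≈ 1.9577.
High-ability type's separating payoff: 198 − 12.1 × s* = 198 − 12.1 × (198 − 161)/18.9 = 198 − 447.7/18.9 ≈ 174.312.
Pooling payoff: 0.54 × 198 + 0.46 × 161 = 180.98.
Difference: 174.312 − 180.98 = -6.668, i.e. -6.7 to one decimal place.
The high-ability type would prefer the pooling outcome.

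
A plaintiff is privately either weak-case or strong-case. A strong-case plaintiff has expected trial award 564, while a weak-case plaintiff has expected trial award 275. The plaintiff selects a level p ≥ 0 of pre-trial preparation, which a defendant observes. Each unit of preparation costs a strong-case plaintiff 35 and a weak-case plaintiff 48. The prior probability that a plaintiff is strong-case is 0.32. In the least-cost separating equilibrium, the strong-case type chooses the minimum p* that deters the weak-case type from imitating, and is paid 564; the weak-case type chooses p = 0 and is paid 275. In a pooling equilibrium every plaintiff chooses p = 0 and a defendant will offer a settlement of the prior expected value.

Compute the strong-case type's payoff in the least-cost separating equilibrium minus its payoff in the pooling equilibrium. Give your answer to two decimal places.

-14.21

Least-cost separating signal: p* solves 275 = 564 − 48·p*, so p* = (564 − 275)/48 ≈ 6.0208.
Strong-case type's separating payoff: 564 − 35 × p* = 564 − 35 × (564 − 275)/48 = 564 − 10115/48 ≈ 353.2708.
Pooling payoff: 0.32 × 564 + 0.68 × 275 = 367.48.
Difference: 353.2708 − 367.48 = -14.2092, i.e. -14.21 to two decimal places.
The strong-case type would prefer the pooling outcome.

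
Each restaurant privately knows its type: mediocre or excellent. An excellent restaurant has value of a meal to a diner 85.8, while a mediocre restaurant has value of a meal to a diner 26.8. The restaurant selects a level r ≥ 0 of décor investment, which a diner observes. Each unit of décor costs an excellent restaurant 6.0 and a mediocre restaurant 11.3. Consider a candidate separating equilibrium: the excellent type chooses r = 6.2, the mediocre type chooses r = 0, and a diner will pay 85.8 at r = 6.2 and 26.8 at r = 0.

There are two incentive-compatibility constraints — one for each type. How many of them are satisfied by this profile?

Mediocre type: stay at 0 → 26.8; mimic → 85.8 − 11.3 × 6.2 = 15.74. IC holds (26.8 ≥ 15.74).
Excellent type: signal → 85.8 − 6.0 × 6.2 = 48.6; deviate to 0 → 26.8. IC holds (48.6 ≥ 26.8).
2 of 2 constraints hold, so this is a separating equilibrium.

2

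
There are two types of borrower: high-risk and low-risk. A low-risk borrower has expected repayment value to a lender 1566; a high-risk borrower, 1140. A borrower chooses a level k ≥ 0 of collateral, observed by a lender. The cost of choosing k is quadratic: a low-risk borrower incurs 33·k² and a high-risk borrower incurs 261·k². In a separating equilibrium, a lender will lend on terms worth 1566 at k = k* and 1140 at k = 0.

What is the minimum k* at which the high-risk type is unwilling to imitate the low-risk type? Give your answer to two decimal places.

1.28

The high-risk type at k = 0 receives 1140; imitating at k* yields 1566 − 261·k*².
Indifference: 1140 = 1566 − 261·k*², so k*² = (1566 − 1140) / 261 ≈ 1.6322.
k* = √1.6322 ≈ 1.28.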